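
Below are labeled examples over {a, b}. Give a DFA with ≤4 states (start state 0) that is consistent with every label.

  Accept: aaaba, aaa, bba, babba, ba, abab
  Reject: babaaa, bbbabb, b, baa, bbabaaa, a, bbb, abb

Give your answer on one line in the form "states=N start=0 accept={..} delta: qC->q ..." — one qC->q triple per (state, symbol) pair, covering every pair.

State merging on the prefix tree: take the shortest (then alphabetical) example prefix whose next move is undefined and point that move at state 0, else 1, else 2, ...; a target is out if some Accept/Reject pair would then sit in one state with the same input left (inseparable). If every existing state is out, open a new one.
a: 0a undefined. 0a->0: no, aaa/a meet in 0. Open state 1: 0a->1.
b: 0b undefined. 0b->0: no, bba/a meet in 1. 0b->1: no, aaa/baa meet in 1 with "aa" left. Open state 2: 0b->2.
aa: 1a undefined. 1a->0: no, aaa/a meet in 1. 1a->1: no, aaa/a meet in 1. 1a->2: ok.
ab: 1b undefined. 1b->0: ok.
ba: 2a undefined. 2a->0: ok.
bb: 2b undefined. 2b->0: no, aaaba/bbbabb meet in 0. 2b->1: no, aaaba/bbb meet in 0. 2b->2: ok.
All examples now run through 3 states with every (state, symbol) defined. Accept strings end in {0}, Reject strings end in {1,2}; accept={0}.

states=3 start=0 accept={0} delta: 0a->1 0b->2 1a->2 1b->0 2a->0 2b->2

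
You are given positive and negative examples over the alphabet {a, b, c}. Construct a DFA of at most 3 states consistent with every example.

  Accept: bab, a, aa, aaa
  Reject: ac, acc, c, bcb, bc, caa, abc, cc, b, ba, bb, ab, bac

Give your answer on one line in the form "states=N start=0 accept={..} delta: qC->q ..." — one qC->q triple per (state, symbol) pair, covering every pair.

State merging on the prefix tree: take the shortest (then alphabetical) example prefix whose next move is undefined and point that move at state 0, else 1, else 2, ...; a target is out if some Accept/Reject pair would then sit in one state with the same input left (inseparable). If every existing state is out, open a new one.
a: 0a undefined. 0a->0: ok.
b: 0b undefined. 0b->0: no, bab/b meet in 0. Open state 1: 0b->1.
c: 0c undefined. 0c->0: no, a/ac meet in 0. 0c->1: ok.
ba: 1a undefined. 1a->0: no, bab/ac meet in 1. 1a->1: no, bab/bb meet in 1 with "b" left. Open state 2: 1a->2.
bb: 1b undefined. 1b->0: no, a/bb meet in 0. 1b->1: ok.
bc: 1c undefined. 1c->0: no, a/acc meet in 0. 1c->1: ok.
bab: 2b undefined. 2b->0: ok.
bac: 2c undefined. 2c->0: no, bab/bac meet in 0. 2c->1: ok.
caa: 2a undefined. 2a->0: no, bab/caa meet in 0. 2a->1: ok.
All examples now run through 3 states with every (state, symbol) defined. Accept strings end in {0}, Reject strings end in {1,2}; accept={0}.

states=3 start=0 accept={0} delta: 0a->0 0b->1 0c->1 1a->2 1b->1 1c->1 2a->1 2b->0 2c->1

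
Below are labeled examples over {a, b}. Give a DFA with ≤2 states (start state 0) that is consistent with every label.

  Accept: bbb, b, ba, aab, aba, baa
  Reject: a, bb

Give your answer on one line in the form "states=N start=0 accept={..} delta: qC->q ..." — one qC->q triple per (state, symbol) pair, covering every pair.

states=2 start=0 accept={1} delta: 0a->0 0b->1 1a->1 1b->0

Grow the machine one transition at a time. Run the examples from 0; the earliest place one falls off (shortest prefix, ties alphabetical) gets sent to the lowest-numbered state that keeps every Accept/Reject pair distinguishable — a pair clashes when both reach the same state with identical unread suffix — and to a fresh state only if none does.
a: 0a undefined. 0a->0: ok.
b: 0b undefined. 0b->0: no, bbb/a meet in 0. Open state 1: 0b->1.
ba: 1a undefined. 1a->0: no, ba/a meet in 0. 1a->1: ok.
bb: 1b undefined. 1b->0: ok.
All examples now run through 2 states with every (state, symbol) defined. Accept strings end in {1}, Reject strings end in {0}; accept={1}.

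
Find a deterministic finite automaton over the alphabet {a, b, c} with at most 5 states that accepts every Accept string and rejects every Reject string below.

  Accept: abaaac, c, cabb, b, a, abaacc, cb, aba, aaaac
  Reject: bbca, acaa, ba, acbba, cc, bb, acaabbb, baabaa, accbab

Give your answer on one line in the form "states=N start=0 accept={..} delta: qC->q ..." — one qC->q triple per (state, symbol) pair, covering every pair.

Fold the examples into a partial DFA from state 0: repeatedly fix the first undefined (state, symbol) met by the shortest-then-alphabetical prefix, trying targets in increasing order and rejecting any under which an Accept and a Reject string meet in one state with the same remainder; add a state when all current targets are rejected. Accepting states are where Accept strings end.
a: 0a undefined. 0a->0: no, aba/ba meet in 0 with "ba" left. Open state 1: 0a->1.
b: 0b undefined. 0b->0: no, b/bb meet in 0. 0b->1: ok.
c: 0c undefined. 0c->0: no, c/cc meet in 0. 0c->1: no, cb/bb meet in 1 with "b" left. Open state 2: 0c->2.
aa: 1a undefined. 1a->0: ok.
ab: 1b undefined. 1b->0: no, abaacc/cc meet in 2 with "c" left. 1b->1: no, b/bb meet in 1. 1b->2: no, c/bb meet in 2. Open state 3: 1b->3.
ac: 1c undefined. 1c->0: no, aba/acbba meet in 3 with "a" left. 1c->1: no, b/acaa meet in 1. 1c->2: ok.
ca: 2a undefined. 2a->0: no, cabb/bb meet in 3. 2a->1: no, cabb/acaabbb meet in 3 with "b" left. 2a->2: no, c/acaa meet in 2. 2a->3: no, aba/acaa meet in 3 with "a" left. Open state 4: 2a->4.
cb: 2b undefined. 2b->0: no, cb/ba meet in 0. 2b->1: no, aba/acbba meet in 3 with "a" left. 2b->2: ok.
cc: 2c undefined. 2c->0: no, b/accbab meet in 1. 2c->1: no, b/cc meet in 1. 2c->2: no, c/cc meet in 2. 2c->3: ok.
aba: 3a undefined. 3a->0: no, b/baabaa meet in 1. 3a->1: no, abaacc/cc meet in 3. 3a->2: ok.
bbc: 3c undefined. 3c->0: no, b/bbca meet in 1. 3c->1: ok.
cab: 4b undefined. 4b->0: ok.
acaa: 4a undefined. 4a->0: ok.
accb: 3b undefined. 3b->0: ok.
abaac: 4c undefined. 4c->0: ok.
All examples now run through 5 states with every (state, symbol) defined. Accept strings end in {1,2}, Reject strings end in {0,3,4}; accept={1,2}.

states=5 start=0 accept={1,2} delta: 0a->1 0b->1 0c->2 1a->0 1b->3 1c->2 2a->4 2b->2 2c->3 3a->2 3b->0 3c->1 4a->0 4b->0 4c->0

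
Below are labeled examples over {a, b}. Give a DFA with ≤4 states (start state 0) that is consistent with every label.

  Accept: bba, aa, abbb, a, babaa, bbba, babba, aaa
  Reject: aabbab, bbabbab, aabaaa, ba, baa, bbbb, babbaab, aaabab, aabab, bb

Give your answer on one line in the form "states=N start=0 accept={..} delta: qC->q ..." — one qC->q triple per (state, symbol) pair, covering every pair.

Fold the examples into a partial DFA from state 0: repeatedly fix the first undefined (state, symbol) met by the shortest-then-alphabetical prefix, trying targets in increasing order and rejecting any under which an Accept and a Reject string meet in one state with the same remainder; add a state when all current targets are rejected. Accepting states are where Accept strings end.
a: 0a undefined. 0a->0: ok.
b: 0b undefined. 0b->0: no, bba/aabbab meet in 0. Open state 1: 0b->1.
ba: 1a undefined. 1a->0: no, aa/aabaaa meet in 0. 1a->1: ok.
bb: 1b undefined. 1b->0: no, bba/bbbb meet in 0. 1b->1: no, bba/aabbab meet in 1. Open state 2: 1b->2.
bba: 2a undefined. 2a->0: ok.
bbb: 2b undefined. 2b->0: ok.
All examples now run through 3 states with every (state, symbol) defined. Accept strings end in {0}, Reject strings end in {1,2}; accept={0}.

states=3 start=0 accept={0} delta: 0a->0 0b->1 1a->1 1b->2 2a->0 2b->0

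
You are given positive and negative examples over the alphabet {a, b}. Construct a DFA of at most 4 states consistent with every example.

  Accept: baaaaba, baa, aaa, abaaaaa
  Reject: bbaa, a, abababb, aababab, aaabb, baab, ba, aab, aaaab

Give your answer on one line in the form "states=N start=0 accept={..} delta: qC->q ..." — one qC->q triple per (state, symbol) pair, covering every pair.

states=4 start=0 accept={3} delta: 0a->1 0b->1 1a->2 1b->0 2a->3 2b->0 3a->2 3b->2

State merging on the prefix tree: take the shortest (then alphabetical) example prefix whose next move is undefined and point that move at state 0, else 1, else 2, ...; a target is out if some Accept/Reject pair would then sit in one state with the same input left (inseparable). If every existing state is out, open a new one.
a: 0a undefined. 0a->0: no, aaa/a meet in 0. Open state 1: 0a->1.
b: 0b undefined. 0b->0: no, baa/bbaa meet in 1 with "a" left. 0b->1: ok.
aa: 1a undefined. 1a->0: no, baa/a meet in 1. 1a->1: no, baa/a meet in 1. Open state 2: 1a->2.
ab: 1b undefined. 1b->0: ok.
aaa: 2a undefined. 2a->0: no, baa/aaabb meet in 0. 2a->1: no, baaaaba/a meet in 1. 2a->2: no, baa/bbaa meet in 2. Open state 3: 2a->3.
aab: 2b undefined. 2b->0: ok.
aaaa: 3a undefined. 3a->0: no, baaaaba/a meet in 1. 3a->1: no, baaaaba/a meet in 1. 3a->2: ok.
aaab: 3b undefined. 3b->0: no, baaaaba/a meet in 1. 3b->1: no, baaaaba/bbaa meet in 2. 3b->2: ok.
All examples now run through 4 states with every (state, symbol) defined. Accept strings end in {3}, Reject strings end in {0,1,2}; accept={3}.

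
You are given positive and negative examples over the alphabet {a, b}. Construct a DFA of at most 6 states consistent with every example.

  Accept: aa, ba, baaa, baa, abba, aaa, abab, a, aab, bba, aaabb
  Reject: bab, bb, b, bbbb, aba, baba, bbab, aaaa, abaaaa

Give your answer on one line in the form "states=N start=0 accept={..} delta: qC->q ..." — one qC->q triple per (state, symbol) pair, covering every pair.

states=5 start=0 accept={1,2,4} delta: 0a->1 0b->0 1a->2 1b->3 2a->4 2b->1 3a->3 3b->1 4a->0 4b->2

Fold the examples into a partial DFA from state 0: repeatedly fix the first undefined (state, symbol) met by the shortest-then-alphabetical prefix, trying targets in increasing order and rejecting any under which an Accept and a Reject string meet in one state with the same remainder; add a state when all current targets are rejected. Accepting states are where Accept strings end.
a: 0a undefined. 0a->0: no, aa/aaaa meet in 0. Open state 1: 0a->1.
b: 0b undefined. 0b->0: ok.
aa: 1a undefined. 1a->0: no, aa/bb meet in 0. 1a->1: no, aa/aaaa meet in 1. Open state 2: 1a->2.
ab: 1b undefined. 1b->0: no, ba/aba meet in 1. 1b->1: no, aa/aba meet in 2. 1b->2: no, aa/bab meet in 2. Open state 3: 1b->3.
aaa: 2a undefined. 2a->0: no, ba/aaaa meet in 1. 2a->1: no, aa/aaaa meet in 2. 2a->2: no, aa/aaaa meet in 2. 2a->3: no, baaa/bab meet in 3. Open state 4: 2a->4.
aab: 2b undefined. 2b->0: no, aab/bb meet in 0. 2b->1: ok.
aba: 3a undefined. 3a->0: no, baaa/abaaaa meet in 4. 3a->1: no, ba/aba meet in 1. 3a->2: no, aa/aba meet in 2. 3a->3: ok.
abb: 3b undefined. 3b->0: no, abab/bb meet in 0. 3b->1: ok.
aaaa: 4a undefined. 4a->0: ok.
aaab: 4b undefined. 4b->0: no, aaabb/bb meet in 0. 4b->1: no, aaabb/bab meet in 3. 4b->2: ok.
All examples now run through 5 states with every (state, symbol) defined. Accept strings end in {1,2,4}, Reject strings end in {0,3}; accept={1,2,4}.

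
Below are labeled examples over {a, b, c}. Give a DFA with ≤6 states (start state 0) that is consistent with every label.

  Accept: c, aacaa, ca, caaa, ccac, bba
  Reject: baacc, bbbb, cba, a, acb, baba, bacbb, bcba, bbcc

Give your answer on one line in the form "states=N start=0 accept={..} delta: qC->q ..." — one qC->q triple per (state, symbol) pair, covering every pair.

states=3 start=0 accept={2} delta: 0a->0 0b->1 0c->2 1a->0 1b->2 1c->0 2a->2 2b->0 2c->1

State merging on the prefix tree: take the shortest (then alphabetical) example prefix whose next move is undefined and point that move at state 0, else 1, else 2, ...; a target is out if some Accept/Reject pair would then sit in one state with the same input left (inseparable). If every existing state is out, open a new one.
a: 0a undefined. 0a->0: ok.
b: 0b undefined. 0b->0: no, bba/bbbb meet in 0. Open state 1: 0b->1.
c: 0c undefined. 0c->0: no, c/a meet in 0. 0c->1: no, bba/cba meet in 1 with "ba" left. Open state 2: 0c->2.
ba: 1a undefined. 1a->0: ok.
bb: 1b undefined. 1b->0: no, bba/bbbb meet in 0. 1b->1: no, bba/a meet in 0. 1b->2: ok.
bc: 1c undefined. 1c->0: ok.
ca: 2a undefined. 2a->0: no, aacaa/a meet in 0. 2a->1: no, aacaa/a meet in 0. 2a->2: ok.
cb: 2b undefined. 2b->0: ok.
cc: 2c undefined. 2c->0: no, c/bbcc meet in 2. 2c->1: ok.
All examples now run through 3 states with every (state, symbol) defined. Accept strings end in {2}, Reject strings end in {0,1}; accept={2}.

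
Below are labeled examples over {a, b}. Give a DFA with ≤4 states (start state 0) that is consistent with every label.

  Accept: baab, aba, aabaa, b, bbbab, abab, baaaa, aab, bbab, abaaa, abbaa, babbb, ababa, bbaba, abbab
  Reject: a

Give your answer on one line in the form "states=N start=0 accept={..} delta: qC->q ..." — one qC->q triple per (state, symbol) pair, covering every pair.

Grow the machine one transition at a time. Run the examples from 0; the earliest place one falls off (shortest prefix, ties alphabetical) gets sent to the lowest-numbered state that keeps every Accept/Reject pair distinguishable — a pair clashes when both reach the same state with identical unread suffix — and to a fresh state only if none does.
a: 0a undefined. 0a->0: ok.
b: 0b undefined. 0b->0: no, baab/a meet in 0. Open state 1: 0b->1.
ba: 1a undefined. 1a->0: no, aba/a meet in 0. 1a->1: ok.
bb: 1b undefined. 1b->0: no, baab/a meet in 0. 1b->1: ok.
All examples now run through 2 states with every (state, symbol) defined. Accept strings end in {1}, Reject strings end in {0}; accept={1}.

states=2 start=0 accept={1} delta: 0a->0 0b->1 1a->1 1b->1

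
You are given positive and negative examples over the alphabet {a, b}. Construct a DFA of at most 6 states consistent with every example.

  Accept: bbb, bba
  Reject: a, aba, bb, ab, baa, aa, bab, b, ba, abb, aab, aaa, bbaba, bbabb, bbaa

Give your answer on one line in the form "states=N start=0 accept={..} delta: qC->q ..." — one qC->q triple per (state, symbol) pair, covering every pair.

Fold the examples into a partial DFA from state 0: repeatedly fix the first undefined (state, symbol) met by the shortest-then-alphabetical prefix, trying targets in increasing order and rejecting any under which an Accept and a Reject string meet in one state with the same remainder; add a state when all current targets are rejected. Accepting states are where Accept strings end.
a: 0a undefined. 0a->0: ok.
b: 0b undefined. 0b->0: no, bbb/a meet in 0. Open state 1: 0b->1.
ba: 1a undefined. 1a->0: ok.
bb: 1b undefined. 1b->0: no, bbb/ab meet in 1. 1b->1: no, bbb/bb meet in 1. Open state 2: 1b->2.
bba: 2a undefined. 2a->0: no, bba/a meet in 0. 2a->1: no, bbb/bbabb meet in 2 with "b" left. 2a->2: no, bba/bb meet in 2. Open state 3: 2a->3.
bbb: 2b undefined. 2b->0: no, bbb/a meet in 0. 2b->1: no, bbb/ab meet in 1. 2b->2: no, bbb/bb meet in 2. 2b->3: ok.
bbaa: 3a undefined. 3a->0: ok.
bbab: 3b undefined. 3b->0: ok.
All examples now run through 4 states with every (state, symbol) defined. Accept strings end in {3}, Reject strings end in {0,1,2}; accept={3}.

states=4 start=0 accept={3} delta: 0a->0 0b->1 1a->0 1b->2 2a->3 2b->3 3a->0 3b->0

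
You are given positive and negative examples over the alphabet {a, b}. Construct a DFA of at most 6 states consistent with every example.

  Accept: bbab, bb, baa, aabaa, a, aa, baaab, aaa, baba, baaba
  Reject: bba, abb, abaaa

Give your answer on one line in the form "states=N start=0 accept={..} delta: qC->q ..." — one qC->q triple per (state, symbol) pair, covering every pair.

states=5 start=0 accept={0,1,2,3} delta: 0a->1 0b->1 1a->2 1b->3 2a->0 2b->0 3a->4 3b->4 4a->3 4b->0

State merging on the prefix tree: take the shortest (then alphabetical) example prefix whose next move is undefined and point that move at state 0, else 1, else 2, ...; a target is out if some Accept/Reject pair would then sit in one state with the same input left (inseparable). If every existing state is out, open a new one.
a: 0a undefined. 0a->0: no, bb/abb meet in 0 with "bb" left. Open state 1: 0a->1.
b: 0b undefined. 0b->0: no, a/bba meet in 1. 0b->1: ok.
aa: 1a undefined. 1a->0: no, baaba/bba meet in 1 with "ba" left. 1a->1: no, baba/bba meet in 1 with "ba" left. Open state 2: 1a->2.
ab: 1b undefined. 1b->0: no, baa/abaaa meet in 2 with "a" left. 1b->1: no, bb/abb meet in 1. 1b->2: no, baa/bba meet in 2 with "a" left. Open state 3: 1b->3.
aaa: 2a undefined. 2a->0: ok.
aab: 2b undefined. 2b->0: ok.
aba: 3a undefined. 3a->0: no, baa/bba meet in 0. 3a->1: no, baa/abaaa meet in 0. 3a->2: no, aabaa/bba meet in 2. 3a->3: no, bbab/abb meet in 3 with "b" left. Open state 4: 3a->4.
abb: 3b undefined. 3b->0: no, baa/abb meet in 0. 3b->1: no, a/abb meet in 1. 3b->2: no, aabaa/abb meet in 2. 3b->3: no, bb/abb meet in 3. 3b->4: ok.
abaa: 4a undefined. 4a->0: no, a/abaaa meet in 1. 4a->1: no, aabaa/abaaa meet in 2. 4a->2: no, baa/abaaa meet in 0. 4a->3: ok.
bbab: 4b undefined. 4b->0: ok.
All examples now run through 5 states with every (state, symbol) defined. Accept strings end in {0,1,2,3}, Reject strings end in {4}; accept={0,1,2,3}.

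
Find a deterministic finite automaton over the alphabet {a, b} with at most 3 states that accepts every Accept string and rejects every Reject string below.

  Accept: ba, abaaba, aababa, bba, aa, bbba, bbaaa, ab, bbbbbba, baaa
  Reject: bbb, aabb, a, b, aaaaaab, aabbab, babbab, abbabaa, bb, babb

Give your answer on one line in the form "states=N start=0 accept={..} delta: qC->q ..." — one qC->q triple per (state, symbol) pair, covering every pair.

Fold the examples into a partial DFA from state 0: repeatedly fix the first undefined (state, symbol) met by the shortest-then-alphabetical prefix, trying targets in increasing order and rejecting any under which an Accept and a Reject string meet in one state with the same remainder; add a state when all current targets are rejected. Accepting states are where Accept strings end.
a: 0a undefined. 0a->0: no, aa/a meet in 0. Open state 1: 0a->1.
b: 0b undefined. 0b->0: no, ba/a meet in 1. 0b->1: no, ab/bb meet in 1 with "b" left. Open state 2: 0b->2.
aa: 1a undefined. 1a->0: ok.
ab: 1b undefined. 1b->0: ok.
ba: 2a undefined. 2a->0: ok.
bb: 2b undefined. 2b->0: no, ba/aabb meet in 0. 2b->1: no, ba/bbb meet in 0. 2b->2: ok.
All examples now run through 3 states with every (state, symbol) defined. Accept strings end in {0}, Reject strings end in {1,2}; accept={0}.

states=3 start=0 accept={0} delta: 0a->1 0b->2 1a->0 1b->0 2a->0 2b->2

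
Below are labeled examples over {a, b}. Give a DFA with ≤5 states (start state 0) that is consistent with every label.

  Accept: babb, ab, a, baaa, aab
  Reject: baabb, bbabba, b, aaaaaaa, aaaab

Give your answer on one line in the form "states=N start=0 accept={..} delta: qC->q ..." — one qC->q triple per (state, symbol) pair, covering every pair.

states=5 start=0 accept={1,3} delta: 0a->1 0b->0 1a->2 1b->1 2a->3 2b->3 3a->4 3b->0 4a->0 4b->0

Grow the machine one transition at a time. Run the examples from 0; the earliest place one falls off (shortest prefix, ties alphabetical) gets sent to the lowest-numbered state that keeps every Accept/Reject pair distinguishable — a pair clashes when both reach the same state with identical unread suffix — and to a fresh state only if none does.
a: 0a undefined. 0a->0: no, ab/b meet in 0 with "b" left. Open state 1: 0a->1.
b: 0b undefined. 0b->0: ok.
aa: 1a undefined. 1a->0: no, a/aaaaaaa meet in 1. 1a->1: no, babb/baabb meet in 1 with "bb" left. Open state 2: 1a->2.
ab: 1b undefined. 1b->0: no, babb/b meet in 0. 1b->1: ok.
aaa: 2a undefined. 2a->0: no, babb/aaaaaaa meet in 1. 2a->1: no, babb/aaaaaaa meet in 1. 2a->2: no, baaa/bbabba meet in 2. Open state 3: 2a->3.
aab: 2b undefined. 2b->0: no, aab/baabb meet in 0. 2b->1: no, babb/baabb meet in 1. 2b->2: no, aab/baabb meet in 2. 2b->3: ok.
aaaa: 3a undefined. 3a->0: no, baaa/aaaaaaa meet in 3. 3a->1: no, babb/aaaaaaa meet in 1. 3a->2: no, baaa/aaaaaaa meet in 3. 3a->3: no, baaa/aaaaaaa meet in 3. Open state 4: 3a->4.
aaaaa: 4a undefined. 4a->0: ok.
aaaab: 4b undefined. 4b->0: ok.
baabb: 3b undefined. 3b->0: ok.
All examples now run through 5 states with every (state, symbol) defined. Accept strings end in {1,3}, Reject strings end in {0,2}; accept={1,3}.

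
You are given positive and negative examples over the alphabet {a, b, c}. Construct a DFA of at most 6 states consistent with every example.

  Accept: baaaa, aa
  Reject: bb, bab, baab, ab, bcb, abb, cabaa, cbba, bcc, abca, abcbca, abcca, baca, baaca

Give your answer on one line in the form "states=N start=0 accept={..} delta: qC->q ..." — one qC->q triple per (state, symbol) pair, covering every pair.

State merging on the prefix tree: take the shortest (then alphabetical) example prefix whose next move is undefined and point that move at state 0, else 1, else 2, ...; a target is out if some Accept/Reject pair would then sit in one state with the same input left (inseparable). If every existing state is out, open a new one.
a: 0a undefined. 0a->0: ok.
b: 0b undefined. 0b->0: no, baaaa/bb meet in 0. Open state 1: 0b->1.
c: 0c undefined. 0c->0: ok.
ba: 1a undefined. 1a->0: no, baaaa/cabaa meet in 0. 1a->1: no, baaaa/ab meet in 1. Open state 2: 1a->2.
bb: 1b undefined. 1b->0: no, aa/bb meet in 0. 1b->1: ok.
bc: 1c undefined. 1c->0: no, aa/bcc meet in 0. 1c->1: ok.
baa: 2a undefined. 2a->0: no, baaaa/cabaa meet in 0. 2a->1: no, baaaa/bb meet in 1. 2a->2: no, baaaa/cabaa meet in 2. Open state 3: 2a->3.
bab: 2b undefined. 2b->0: no, aa/bab meet in 0. 2b->1: ok.
bac: 2c undefined. 2c->0: no, aa/baca meet in 0. 2c->1: ok.
baaa: 3a undefined. 3a->0: ok.
baab: 3b undefined. 3b->0: no, baaaa/baab meet in 0. 3b->1: ok.
baac: 3c undefined. 3c->0: no, baaaa/baaca meet in 0. 3c->1: ok.
All examples now run through 4 states with every (state, symbol) defined. Accept strings end in {0}, Reject strings end in {1,2,3}; accept={0}.

states=4 start=0 accept={0} delta: 0a->0 0b->1 0c->0 1a->2 1b->1 1c->1 2a->3 2b->1 2c->1 3a->0 3b->1 3c->1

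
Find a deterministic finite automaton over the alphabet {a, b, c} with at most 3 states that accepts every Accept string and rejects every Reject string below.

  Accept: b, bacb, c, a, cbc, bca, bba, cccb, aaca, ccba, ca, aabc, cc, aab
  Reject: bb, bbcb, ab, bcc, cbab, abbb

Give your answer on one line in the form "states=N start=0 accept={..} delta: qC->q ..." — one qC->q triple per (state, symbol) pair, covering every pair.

Grow the machine one transition at a time. Run the examples from 0; the earliest place one falls off (shortest prefix, ties alphabetical) gets sent to the lowest-numbered state that keeps every Accept/Reject pair distinguishable — a pair clashes when both reach the same state with identical unread suffix — and to a fresh state only if none does.
a: 0a undefined. 0a->0: no, b/ab meet in 0 with "b" left. Open state 1: 0a->1.
b: 0b undefined. 0b->0: no, b/bb meet in 0. 0b->1: ok.
c: 0c undefined. 0c->0: no, aab/cbab meet in 1 with "ab" left. 0c->1: ok.
aa: 1a undefined. 1a->0: no, bacb/bb meet in 1 with "b" left. 1a->1: no, aab/bb meet in 1 with "b" left. Open state 2: 1a->2.
ab: 1b undefined. 1b->0: ok.
bc: 1c undefined. 1c->0: no, b/bcc meet in 1. 1c->1: no, b/bcc meet in 1. 1c->2: ok.
aab: 2b undefined. 2b->0: no, aab/bb meet in 0. 2b->1: ok.
aac: 2c undefined. 2c->0: ok.
bca: 2a undefined. 2a->0: no, bca/bb meet in 0. 2a->1: ok.
All examples now run through 3 states with every (state, symbol) defined. Accept strings end in {1,2}, Reject strings end in {0}; accept={1,2}.

states=3 start=0 accept={1,2} delta: 0a->1 0b->1 0c->1 1a->2 1b->0 1c->2 2a->1 2b->1 2c->0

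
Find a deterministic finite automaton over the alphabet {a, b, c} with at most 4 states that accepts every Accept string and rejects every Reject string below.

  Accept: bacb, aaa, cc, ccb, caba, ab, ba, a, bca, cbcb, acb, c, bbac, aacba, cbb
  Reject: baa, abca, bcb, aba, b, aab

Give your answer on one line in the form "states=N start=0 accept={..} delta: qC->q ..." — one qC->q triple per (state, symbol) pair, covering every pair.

State merging on the prefix tree: take the shortest (then alphabetical) example prefix whose next move is undefined and point that move at state 0, else 1, else 2, ...; a target is out if some Accept/Reject pair would then sit in one state with the same input left (inseparable). If every existing state is out, open a new one.
a: 0a undefined. 0a->0: no, ab/b meet in 0 with "b" left. Open state 1: 0a->1.
b: 0b undefined. 0b->0: ok.
c: 0c undefined. 0c->0: no, cc/bcb meet in 0. 0c->1: no, ab/bcb meet in 1 with "b" left. Open state 2: 0c->2.
aa: 1a undefined. 1a->0: ok.
ab: 1b undefined. 1b->0: no, aaa/aba meet in 1. 1b->1: ok.
ac: 1c undefined. 1c->0: no, bacb/baa meet in 0. 1c->1: ok.
ca: 2a undefined. 2a->0: no, bca/baa meet in 0. 2a->1: no, caba/baa meet in 0. 2a->2: ok.
cb: 2b undefined. 2b->0: no, cbcb/baa meet in 0. 2b->1: no, bacb/bcb meet in 1. 2b->2: no, caba/bcb meet in 2. Open state 3: 2b->3.
cc: 2c undefined. 2c->0: no, cc/baa meet in 0. 2c->1: ok.
cbb: 3b undefined. 3b->0: no, cbb/baa meet in 0. 3b->1: ok.
cbc: 3c undefined. 3c->0: no, cbcb/baa meet in 0. 3c->1: ok.
caba: 3a undefined. 3a->0: no, caba/baa meet in 0. 3a->1: ok.
All examples now run through 4 states with every (state, symbol) defined. Accept strings end in {1,2}, Reject strings end in {0,3}; accept={1,2}.

states=4 start=0 accept={1,2} delta: 0a->1 0b->0 0c->2 1a->0 1b->1 1c->1 2a->2 2b->3 2c->1 3a->1 3b->1 3c->1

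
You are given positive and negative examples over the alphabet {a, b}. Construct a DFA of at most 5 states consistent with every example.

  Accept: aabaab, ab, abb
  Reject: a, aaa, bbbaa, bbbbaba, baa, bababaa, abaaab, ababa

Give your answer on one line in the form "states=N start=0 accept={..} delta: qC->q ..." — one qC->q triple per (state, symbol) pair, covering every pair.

states=4 start=0 accept={1} delta: 0a->0 0b->1 1a->2 1b->1 2a->3 2b->0 3a->2 3b->1

Fold the examples into a partial DFA from state 0: repeatedly fix the first undefined (state, symbol) met by the shortest-then-alphabetical prefix, trying targets in increasing order and rejecting any under which an Accept and a Reject string meet in one state with the same remainder; add a state when all current targets are rejected. Accepting states are where Accept strings end.
a: 0a undefined. 0a->0: ok.
b: 0b undefined. 0b->0: no, aabaab/a meet in 0. Open state 1: 0b->1.
ba: 1a undefined. 1a->0: no, aabaab/abaaab meet in 1. 1a->1: no, aabaab/abaaab meet in 1 with "b" left. Open state 2: 1a->2.
bb: 1b undefined. 1b->0: no, abb/a meet in 0. 1b->1: ok.
baa: 2a undefined. 2a->0: no, aabaab/abaaab meet in 1. 2a->1: no, aabaab/bbbaa meet in 1. 2a->2: no, aabaab/abaaab meet in 2 with "b" left. Open state 3: 2a->3.
bab: 2b undefined. 2b->0: ok.
abaaa: 3a undefined. 3a->0: no, ab/abaaab meet in 1. 3a->1: no, ab/abaaab meet in 1. 3a->2: ok.
aabaab: 3b undefined. 3b->0: no, aabaab/a meet in 0. 3b->1: ok.
All examples now run through 4 states with every (state, symbol) defined. Accept strings end in {1}, Reject strings end in {0,3}; accept={1}.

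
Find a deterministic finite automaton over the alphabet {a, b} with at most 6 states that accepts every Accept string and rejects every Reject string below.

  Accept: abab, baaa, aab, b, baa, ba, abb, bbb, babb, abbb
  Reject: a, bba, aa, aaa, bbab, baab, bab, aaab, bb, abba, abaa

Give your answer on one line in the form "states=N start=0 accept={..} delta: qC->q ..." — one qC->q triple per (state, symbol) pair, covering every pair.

State merging on the prefix tree: take the shortest (then alphabetical) example prefix whose next move is undefined and point that move at state 0, else 1, else 2, ...; a target is out if some Accept/Reject pair would then sit in one state with the same input left (inseparable). If every existing state is out, open a new one.
a: 0a undefined. 0a->0: no, abab/bab meet in 0 with "bab" left. Open state 1: 0a->1.
b: 0b undefined. 0b->0: no, baaa/aaa meet in 1 with "aa" left. 0b->1: no, abab/bbab meet in 1 with "bab" left. Open state 2: 0b->2.
aa: 1a undefined. 1a->0: ok.
ab: 1b undefined. 1b->0: no, abab/aa meet in 0. 1b->1: no, abb/a meet in 1. 1b->2: no, abab/bab meet in 2 with "ab" left. Open state 3: 1b->3.
ba: 2a undefined. 2a->0: no, baaa/aa meet in 0. 2a->1: no, baaa/a meet in 1. 2a->2: ok.
bb: 2b undefined. 2b->0: ok.
aba: 3a undefined. 3a->0: ok.
abb: 3b undefined. 3b->0: no, abb/aa meet in 0. 3b->1: no, abb/a meet in 1. 3b->2: no, abab/abba meet in 2. 3b->3: no, abb/bbab meet in 3. Open state 4: 3b->4.
abba: 4a undefined. 4a->0: ok.
abbb: 4b undefined. 4b->0: no, abbb/aa meet in 0. 4b->1: no, abbb/a meet in 1. 4b->2: ok.
All examples now run through 5 states with every (state, symbol) defined. Accept strings end in {2,4}, Reject strings end in {0,1,3}; accept={2,4}.

states=5 start=0 accept={2,4} delta: 0a->1 0b->2 1a->0 1b->3 2a->2 2b->0 3a->0 3b->4 4a->0 4b->2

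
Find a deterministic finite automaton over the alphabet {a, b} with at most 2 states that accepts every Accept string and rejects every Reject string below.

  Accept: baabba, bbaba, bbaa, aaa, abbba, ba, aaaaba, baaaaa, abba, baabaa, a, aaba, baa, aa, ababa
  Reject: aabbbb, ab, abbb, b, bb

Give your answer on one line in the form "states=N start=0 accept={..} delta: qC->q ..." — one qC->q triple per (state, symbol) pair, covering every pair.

states=2 start=0 accept={0} delta: 0a->0 0b->1 1a->0 1b->1

Grow the machine one transition at a time. Run the examples from 0; the earliest place one falls off (shortest prefix, ties alphabetical) gets sent to the lowest-numbered state that keeps every Accept/Reject pair distinguishable — a pair clashes when both reach the same state with identical unread suffix — and to a fresh state only if none does.
a: 0a undefined. 0a->0: ok.
b: 0b undefined. 0b->0: no, baabba/aabbbb meet in 0. Open state 1: 0b->1.
ba: 1a undefined. 1a->0: ok.
bb: 1b undefined. 1b->0: no, baabba/aabbbb meet in 0. 1b->1: ok.
All examples now run through 2 states with every (state, symbol) defined. Accept strings end in {0}, Reject strings end in {1}; accept={0}.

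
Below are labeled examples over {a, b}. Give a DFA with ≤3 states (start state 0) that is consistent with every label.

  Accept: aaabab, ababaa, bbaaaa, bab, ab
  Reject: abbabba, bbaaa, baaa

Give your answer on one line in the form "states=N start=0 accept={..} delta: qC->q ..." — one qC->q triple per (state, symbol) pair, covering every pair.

Fold the examples into a partial DFA from state 0: repeatedly fix the first undefined (state, symbol) met by the shortest-then-alphabetical prefix, trying targets in increasing order and rejecting any under which an Accept and a Reject string meet in one state with the same remainder; add a state when all current targets are rejected. Accepting states are where Accept strings end.
a: 0a undefined. 0a->0: ok.
b: 0b undefined. 0b->0: no, aaabab/abbabba meet in 0. Open state 1: 0b->1.
ba: 1a undefined. 1a->0: no, ababaa/baaa meet in 0. 1a->1: no, ab/baaa meet in 1. Open state 2: 1a->2.
bb: 1b undefined. 1b->0: no, bbaaaa/abbabba meet in 0. 1b->1: ok.
baa: 2a undefined. 2a->0: no, bbaaaa/bbaaa meet in 0. 2a->1: ok.
bab: 2b undefined. 2b->0: ok.
All examples now run through 3 states with every (state, symbol) defined. Accept strings end in {0,1}, Reject strings end in {2}; accept={0,1}.

states=3 start=0 accept={0,1} delta: 0a->0 0b->1 1a->2 1b->1 2a->1 2b->0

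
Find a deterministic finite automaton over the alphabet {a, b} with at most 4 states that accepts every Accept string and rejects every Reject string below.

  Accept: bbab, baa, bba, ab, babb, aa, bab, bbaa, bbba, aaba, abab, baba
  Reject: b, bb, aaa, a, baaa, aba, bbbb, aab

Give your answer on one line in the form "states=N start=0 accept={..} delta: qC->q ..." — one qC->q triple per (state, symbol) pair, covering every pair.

states=4 start=0 accept={0,3} delta: 0a->1 0b->2 1a->0 1b->0 2a->3 2b->2 3a->0 3b->3

Grow the machine one transition at a time. Run the examples from 0; the earliest place one falls off (shortest prefix, ties alphabetical) gets sent to the lowest-numbered state that keeps every Accept/Reject pair distinguishable — a pair clashes when both reach the same state with identical unread suffix — and to a fresh state only if none does.
a: 0a undefined. 0a->0: no, ab/b meet in 0 with "b" left. Open state 1: 0a->1.
b: 0b undefined. 0b->0: no, bba/a meet in 1. 0b->1: no, baa/aaa meet in 1 with "aa" left. Open state 2: 0b->2.
aa: 1a undefined. 1a->0: ok.
ab: 1b undefined. 1b->0: ok.
ba: 2a undefined. 2a->0: no, baa/aaa meet in 1. 2a->1: no, babb/b meet in 2. 2a->2: no, baa/b meet in 2. Open state 3: 2a->3.
bb: 2b undefined. 2b->0: no, bbab/bb meet in 0. 2b->1: no, bbab/b meet in 2. 2b->2: ok.
baa: 3a undefined. 3a->0: ok.
bab: 3b undefined. 3b->0: no, babb/b meet in 2. 3b->1: no, bbab/aaa meet in 1. 3b->2: no, bbab/b meet in 2. 3b->3: ok.
All examples now run through 4 states with every (state, symbol) defined. Accept strings end in {0,3}, Reject strings end in {1,2}; accept={0,3}.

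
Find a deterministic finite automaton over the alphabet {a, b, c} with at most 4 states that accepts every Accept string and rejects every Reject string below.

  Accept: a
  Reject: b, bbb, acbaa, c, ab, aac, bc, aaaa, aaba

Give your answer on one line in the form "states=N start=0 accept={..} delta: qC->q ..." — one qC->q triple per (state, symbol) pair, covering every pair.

states=3 start=0 accept={1} delta: 0a->1 0b->0 0c->0 1a->2 1b->0 1c->0 2a->1 2b->1 2c->0

Grow the machine one transition at a time. Run the examples from 0; the earliest place one falls off (shortest prefix, ties alphabetical) gets sent to the lowest-numbered state that keeps every Accept/Reject pair distinguishable — a pair clashes when both reach the same state with identical unread suffix — and to a fresh state only if none does.
a: 0a undefined. 0a->0: no, a/aaaa meet in 0. Open state 1: 0a->1.
b: 0b undefined. 0b->0: ok.
c: 0c undefined. 0c->0: ok.
aa: 1a undefined. 1a->0: no, a/aaba meet in 1. 1a->1: no, a/aaaa meet in 1. Open state 2: 1a->2.
ab: 1b undefined. 1b->0: ok.
ac: 1c undefined. 1c->0: ok.
aaa: 2a undefined. 2a->0: no, a/aaaa meet in 1. 2a->1: ok.
aab: 2b undefined. 2b->0: no, a/aaba meet in 1. 2b->1: ok.
aac: 2c undefined. 2c->0: ok.
All examples now run through 3 states with every (state, symbol) defined. Accept strings end in {1}, Reject strings end in {0,2}; accept={1}.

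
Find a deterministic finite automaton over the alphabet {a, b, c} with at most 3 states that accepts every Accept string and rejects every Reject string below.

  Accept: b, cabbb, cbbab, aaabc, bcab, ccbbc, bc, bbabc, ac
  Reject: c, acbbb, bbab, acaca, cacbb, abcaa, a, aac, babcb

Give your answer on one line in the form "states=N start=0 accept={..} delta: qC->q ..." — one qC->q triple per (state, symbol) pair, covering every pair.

Fold the examples into a partial DFA from state 0: repeatedly fix the first undefined (state, symbol) met by the shortest-then-alphabetical prefix, trying targets in increasing order and rejecting any under which an Accept and a Reject string meet in one state with the same remainder; add a state when all current targets are rejected. Accepting states are where Accept strings end.
a: 0a undefined. 0a->0: no, ac/c meet in 0 with "c" left. Open state 1: 0a->1.
b: 0b undefined. 0b->0: no, bc/c meet in 0 with "c" left. 0b->1: no, b/a meet in 1. Open state 2: 0b->2.
c: 0c undefined. 0c->0: no, cbbab/bbab meet in 2 with "bab" left. 0c->1: ok.
aa: 1a undefined. 1a->0: ok.
ab: 1b undefined. 1b->0: no, b/cacbb meet in 2. 1b->1: ok.
ac: 1c undefined. 1c->0: no, cabbb/acbbb meet in 2 with "bb" left. 1c->1: no, aaabc/c meet in 1. 1c->2: ok.
ba: 2a undefined. 2a->0: ok.
bb: 2b undefined. 2b->0: ok.
bc: 2c undefined. 2c->0: no, b/babcb meet in 2. 2c->1: no, ccbbc/c meet in 1. 2c->2: ok.
All examples now run through 3 states with every (state, symbol) defined. Accept strings end in {2}, Reject strings end in {0,1}; accept={2}.

states=3 start=0 accept={2} delta: 0a->1 0b->2 0c->1 1a->0 1b->1 1c->2 2a->0 2b->0 2c->2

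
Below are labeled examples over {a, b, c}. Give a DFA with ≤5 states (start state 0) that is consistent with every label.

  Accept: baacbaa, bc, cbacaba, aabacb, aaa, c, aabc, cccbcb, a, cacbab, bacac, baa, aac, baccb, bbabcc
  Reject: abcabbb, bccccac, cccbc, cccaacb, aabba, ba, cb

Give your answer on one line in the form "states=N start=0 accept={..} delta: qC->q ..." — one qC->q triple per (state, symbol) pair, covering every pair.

states=5 start=0 accept={0,1} delta: 0a->0 0b->1 0c->1 1a->2 1b->3 1c->0 2a->0 2b->0 2c->2 3a->4 3b->2 3c->2 4a->0 4b->0 4c->1

Grow the machine one transition at a time. Run the examples from 0; the earliest place one falls off (shortest prefix, ties alphabetical) gets sent to the lowest-numbered state that keeps every Accept/Reject pair distinguishable — a pair clashes when both reach the same state with identical unread suffix — and to a fresh state only if none does.
a: 0a undefined. 0a->0: ok.
b: 0b undefined. 0b->0: no, aabacb/cb meet in 0 with "cb" left. Open state 1: 0b->1.
c: 0c undefined. 0c->0: no, bc/cccbc meet in 1 with "c" left. 0c->1: ok.
ba: 1a undefined. 1a->0: no, aabacb/cb meet in 1 with "b" left. 1a->1: no, c/ba meet in 1. Open state 2: 1a->2.
bb: 1b undefined. 1b->0: no, aaa/aabba meet in 0. 1b->1: no, c/cb meet in 1. 1b->2: no, baa/aabba meet in 2 with "a" left. Open state 3: 1b->3.
bc: 1c undefined. 1c->0: ok.
baa: 2a undefined. 2a->0: ok.
bac: 2c undefined. 2c->0: no, bc/bccccac meet in 0. 2c->1: no, aabacb/cccaacb meet in 3. 2c->2: ok.
bba: 3a undefined. 3a->0: no, baacbaa/aabba meet in 0. 3a->1: no, baacbaa/bccccac meet in 2. 3a->2: no, cbacaba/bccccac meet in 2. 3a->3: no, baacbaa/cccaacb meet in 3. Open state 4: 3a->4.
bbab: 4b undefined. 4b->0: ok.
cacb: 2b undefined. 2b->0: ok.
cbac: 4c undefined. 4c->0: no, cbacaba/bccccac meet in 2. 4c->1: ok.
cccbc: 3c undefined. 3c->0: no, bc/cccbc meet in 0. 3c->1: no, c/cccbc meet in 1. 3c->2: ok.
abcabbb: 3b undefined. 3b->0: no, bc/abcabbb meet in 0. 3b->1: no, c/abcabbb meet in 1. 3b->2: ok.
baacbaa: 4a undefined. 4a->0: ok.
All examples now run through 5 states with every (state, symbol) defined. Accept strings end in {0,1}, Reject strings end in {2,3,4}; accept={0,1}.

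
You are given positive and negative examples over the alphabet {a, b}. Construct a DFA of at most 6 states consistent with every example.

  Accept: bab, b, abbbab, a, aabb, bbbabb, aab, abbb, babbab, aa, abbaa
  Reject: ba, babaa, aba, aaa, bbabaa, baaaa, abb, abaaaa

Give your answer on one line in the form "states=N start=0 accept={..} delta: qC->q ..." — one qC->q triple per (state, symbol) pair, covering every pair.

State merging on the prefix tree: take the shortest (then alphabetical) example prefix whose next move is undefined and point that move at state 0, else 1, else 2, ...; a target is out if some Accept/Reject pair would then sit in one state with the same input left (inseparable). If every existing state is out, open a new one.
a: 0a undefined. 0a->0: no, a/aaa meet in 0. Open state 1: 0a->1.
b: 0b undefined. 0b->0: no, a/ba meet in 1. 0b->1: no, aa/ba meet in 1 with "a" left. Open state 2: 0b->2.
aa: 1a undefined. 1a->0: no, a/aaa meet in 1. 1a->1: no, a/aaa meet in 1. 1a->2: ok.
ab: 1b undefined. 1b->0: no, b/abb meet in 2. 1b->1: no, b/aba meet in 2. 1b->2: no, aab/abb meet in 2 with "b" left. Open state 3: 1b->3.
ba: 2a undefined. 2a->0: no, a/babaa meet in 1. 2a->1: no, b/baaaa meet in 2. 2a->2: no, b/ba meet in 2. 2a->3: no, bab/abb meet in 3 with "b" left. Open state 4: 2a->4.
bb: 2b undefined. 2b->0: ok.
aba: 3a undefined. 3a->0: no, a/bbabaa meet in 1. 3a->1: no, b/bbabaa meet in 2. 3a->2: no, b/aba meet in 2. 3a->3: ok.
abb: 3b undefined. 3b->0: no, aab/abb meet in 0. 3b->1: no, abbbab/abb meet in 1. 3b->2: no, b/abb meet in 2. 3b->3: no, abbbab/aba meet in 3. 3b->4: ok.
baa: 4a undefined. 4a->0: no, b/baaaa meet in 2. 4a->1: ok.
bab: 4b undefined. 4b->0: no, b/babaa meet in 2. 4b->1: no, bbbabb/aba meet in 3. 4b->2: no, a/babaa meet in 1. 4b->3: no, bab/babaa meet in 3. 4b->4: no, bab/ba meet in 4. Open state 5: 4b->5.
baba: 5a undefined. 5a->0: no, a/babaa meet in 1. 5a->1: no, b/babaa meet in 2. 5a->2: ok.
babb: 5b undefined. 5b->0: no, babbab/aba meet in 3. 5b->1: ok.
All examples now run through 6 states with every (state, symbol) defined. Accept strings end in {0,1,2,5}, Reject strings end in {3,4}; accept={0,1,2,5}.

states=6 start=0 accept={0,1,2,5} delta: 0a->1 0b->2 1a->2 1b->3 2a->4 2b->0 3a->3 3b->4 4a->1 4b->5 5a->2 5b->1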